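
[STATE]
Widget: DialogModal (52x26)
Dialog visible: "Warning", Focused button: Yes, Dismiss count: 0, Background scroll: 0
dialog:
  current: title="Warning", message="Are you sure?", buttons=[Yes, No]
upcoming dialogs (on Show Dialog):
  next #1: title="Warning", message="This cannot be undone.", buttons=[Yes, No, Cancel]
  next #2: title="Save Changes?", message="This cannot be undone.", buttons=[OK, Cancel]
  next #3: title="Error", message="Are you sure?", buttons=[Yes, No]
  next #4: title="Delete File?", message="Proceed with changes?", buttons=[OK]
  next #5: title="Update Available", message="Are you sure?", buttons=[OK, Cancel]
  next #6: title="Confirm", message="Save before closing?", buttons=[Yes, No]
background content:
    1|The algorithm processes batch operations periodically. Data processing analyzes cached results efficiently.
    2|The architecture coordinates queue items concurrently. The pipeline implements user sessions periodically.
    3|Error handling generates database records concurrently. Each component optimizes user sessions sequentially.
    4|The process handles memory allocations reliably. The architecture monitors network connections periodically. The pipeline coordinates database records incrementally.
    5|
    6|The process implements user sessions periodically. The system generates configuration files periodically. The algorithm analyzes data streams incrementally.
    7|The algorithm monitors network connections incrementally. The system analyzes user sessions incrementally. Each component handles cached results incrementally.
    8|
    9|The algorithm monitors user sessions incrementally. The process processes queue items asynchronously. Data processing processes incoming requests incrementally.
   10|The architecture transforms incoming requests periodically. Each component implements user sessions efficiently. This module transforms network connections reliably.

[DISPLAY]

The algorithm processes batch operations periodicall
The architecture coordinates queue items concurrentl
Error handling generates database records concurrent
The process handles memory allocations reliably. The
                                                    
The process implements user sessions periodically. T
The algorithm monitors network connections increment
                                                    
The algorithm monitors user sessions incrementally. 
The architecture transforms incoming requests period
                 ┌───────────────┐                  
                 │    Warning    │                  
                 │ Are you sure? │                  
                 │   [Yes]  No   │                  
                 └───────────────┘                  
                                                    
                                                    
                                                    
                                                    
                                                    
                                                    
                                                    
                                                    
                                                    
                                                    
                                                    


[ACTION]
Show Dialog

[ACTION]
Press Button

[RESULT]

The algorithm processes batch operations periodicall
The architecture coordinates queue items concurrentl
Error handling generates database records concurrent
The process handles memory allocations reliably. The
                                                    
The process implements user sessions periodically. T
The algorithm monitors network connections increment
                                                    
The algorithm monitors user sessions incrementally. 
The architecture transforms incoming requests period
                                                    
                                                    
                                                    
                                                    
                                                    
                                                    
                                                    
                                                    
                                                    
                                                    
                                                    
                                                    
                                                    
                                                    
                                                    
                                                    


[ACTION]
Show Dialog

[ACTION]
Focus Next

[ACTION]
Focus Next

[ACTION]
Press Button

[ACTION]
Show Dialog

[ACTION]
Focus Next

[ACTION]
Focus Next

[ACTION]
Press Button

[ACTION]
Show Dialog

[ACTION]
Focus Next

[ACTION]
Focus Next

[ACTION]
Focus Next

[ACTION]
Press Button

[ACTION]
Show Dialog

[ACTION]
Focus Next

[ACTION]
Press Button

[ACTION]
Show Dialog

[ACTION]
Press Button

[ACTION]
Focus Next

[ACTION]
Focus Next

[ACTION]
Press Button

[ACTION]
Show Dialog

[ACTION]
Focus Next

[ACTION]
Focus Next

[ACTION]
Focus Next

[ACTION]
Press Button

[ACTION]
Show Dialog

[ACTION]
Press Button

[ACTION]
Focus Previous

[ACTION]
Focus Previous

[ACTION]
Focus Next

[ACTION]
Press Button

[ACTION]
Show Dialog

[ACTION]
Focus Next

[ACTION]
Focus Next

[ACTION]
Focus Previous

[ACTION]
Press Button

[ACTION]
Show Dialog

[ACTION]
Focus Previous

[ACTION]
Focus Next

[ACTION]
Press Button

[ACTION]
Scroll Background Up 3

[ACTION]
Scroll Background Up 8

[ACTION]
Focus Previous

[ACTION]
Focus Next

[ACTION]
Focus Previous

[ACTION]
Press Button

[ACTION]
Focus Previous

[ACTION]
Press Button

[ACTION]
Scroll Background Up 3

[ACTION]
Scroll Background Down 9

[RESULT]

The architecture transforms incoming requests period
                                                    
                                                    
                                                    
                                                    
                                                    
                                                    
                                                    
                                                    
                                                    
                                                    
                                                    
                                                    
                                                    
                                                    
                                                    
                                                    
                                                    
                                                    
                                                    
                                                    
                                                    
                                                    
                                                    
                                                    
                                                    


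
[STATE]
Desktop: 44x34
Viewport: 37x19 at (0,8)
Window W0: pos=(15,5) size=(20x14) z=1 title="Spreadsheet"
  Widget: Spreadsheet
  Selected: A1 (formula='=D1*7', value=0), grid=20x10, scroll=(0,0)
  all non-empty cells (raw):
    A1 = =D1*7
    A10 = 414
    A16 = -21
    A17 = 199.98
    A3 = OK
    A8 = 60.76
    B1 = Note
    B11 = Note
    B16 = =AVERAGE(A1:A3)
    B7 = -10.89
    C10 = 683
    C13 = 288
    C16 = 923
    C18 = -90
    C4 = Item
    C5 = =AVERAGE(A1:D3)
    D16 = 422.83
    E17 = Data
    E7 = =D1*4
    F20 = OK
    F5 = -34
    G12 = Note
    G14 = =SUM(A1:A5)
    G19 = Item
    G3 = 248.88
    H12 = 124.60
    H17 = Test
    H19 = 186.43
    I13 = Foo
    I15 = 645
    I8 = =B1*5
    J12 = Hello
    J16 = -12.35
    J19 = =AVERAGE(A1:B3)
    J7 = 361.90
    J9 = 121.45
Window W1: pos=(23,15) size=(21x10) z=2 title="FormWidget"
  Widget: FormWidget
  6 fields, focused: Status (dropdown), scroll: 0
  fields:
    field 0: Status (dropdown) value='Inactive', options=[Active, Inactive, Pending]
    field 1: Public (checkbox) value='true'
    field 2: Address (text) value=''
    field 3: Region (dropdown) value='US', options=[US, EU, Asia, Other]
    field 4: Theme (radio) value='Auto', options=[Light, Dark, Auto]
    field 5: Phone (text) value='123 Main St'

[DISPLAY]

               ┃A1: =D1*7         ┃  
               ┃       A       B  ┃  
               ┃------------------┃  
               ┃  1      [0]Note  ┃  
               ┃  2        0      ┃  
               ┃  3 OK            ┃  
               ┃  4        0      ┃  
               ┃  5    ┏━━━━━━━━━━━━━
               ┃  6    ┃ FormWidget  
               ┃  7    ┠─────────────
               ┗━━━━━━━┃> Status:    
                       ┃  Public:    
                       ┃  Address:   
                       ┃  Region:    
                       ┃  Theme:     
                       ┃  Phone:     
                       ┗━━━━━━━━━━━━━
                                     
                                     


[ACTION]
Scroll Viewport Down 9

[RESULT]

               ┃  5    ┏━━━━━━━━━━━━━
               ┃  6    ┃ FormWidget  
               ┃  7    ┠─────────────
               ┗━━━━━━━┃> Status:    
                       ┃  Public:    
                       ┃  Address:   
                       ┃  Region:    
                       ┃  Theme:     
                       ┃  Phone:     
                       ┗━━━━━━━━━━━━━
                                     
                                     
                                     
                                     
                                     
                                     
                                     
                                     
                                     


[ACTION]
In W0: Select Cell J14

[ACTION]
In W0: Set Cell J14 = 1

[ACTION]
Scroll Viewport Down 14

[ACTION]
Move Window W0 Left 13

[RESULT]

  ┃  5        0      ┃ ┏━━━━━━━━━━━━━
  ┃  6        0      ┃ ┃ FormWidget  
  ┃  7        0  -10.┃ ┠─────────────
  ┗━━━━━━━━━━━━━━━━━━┛ ┃> Status:    
                       ┃  Public:    
                       ┃  Address:   
                       ┃  Region:    
                       ┃  Theme:     
                       ┃  Phone:     
                       ┗━━━━━━━━━━━━━
                                     
                                     
                                     
                                     
                                     
                                     
                                     
                                     
                                     


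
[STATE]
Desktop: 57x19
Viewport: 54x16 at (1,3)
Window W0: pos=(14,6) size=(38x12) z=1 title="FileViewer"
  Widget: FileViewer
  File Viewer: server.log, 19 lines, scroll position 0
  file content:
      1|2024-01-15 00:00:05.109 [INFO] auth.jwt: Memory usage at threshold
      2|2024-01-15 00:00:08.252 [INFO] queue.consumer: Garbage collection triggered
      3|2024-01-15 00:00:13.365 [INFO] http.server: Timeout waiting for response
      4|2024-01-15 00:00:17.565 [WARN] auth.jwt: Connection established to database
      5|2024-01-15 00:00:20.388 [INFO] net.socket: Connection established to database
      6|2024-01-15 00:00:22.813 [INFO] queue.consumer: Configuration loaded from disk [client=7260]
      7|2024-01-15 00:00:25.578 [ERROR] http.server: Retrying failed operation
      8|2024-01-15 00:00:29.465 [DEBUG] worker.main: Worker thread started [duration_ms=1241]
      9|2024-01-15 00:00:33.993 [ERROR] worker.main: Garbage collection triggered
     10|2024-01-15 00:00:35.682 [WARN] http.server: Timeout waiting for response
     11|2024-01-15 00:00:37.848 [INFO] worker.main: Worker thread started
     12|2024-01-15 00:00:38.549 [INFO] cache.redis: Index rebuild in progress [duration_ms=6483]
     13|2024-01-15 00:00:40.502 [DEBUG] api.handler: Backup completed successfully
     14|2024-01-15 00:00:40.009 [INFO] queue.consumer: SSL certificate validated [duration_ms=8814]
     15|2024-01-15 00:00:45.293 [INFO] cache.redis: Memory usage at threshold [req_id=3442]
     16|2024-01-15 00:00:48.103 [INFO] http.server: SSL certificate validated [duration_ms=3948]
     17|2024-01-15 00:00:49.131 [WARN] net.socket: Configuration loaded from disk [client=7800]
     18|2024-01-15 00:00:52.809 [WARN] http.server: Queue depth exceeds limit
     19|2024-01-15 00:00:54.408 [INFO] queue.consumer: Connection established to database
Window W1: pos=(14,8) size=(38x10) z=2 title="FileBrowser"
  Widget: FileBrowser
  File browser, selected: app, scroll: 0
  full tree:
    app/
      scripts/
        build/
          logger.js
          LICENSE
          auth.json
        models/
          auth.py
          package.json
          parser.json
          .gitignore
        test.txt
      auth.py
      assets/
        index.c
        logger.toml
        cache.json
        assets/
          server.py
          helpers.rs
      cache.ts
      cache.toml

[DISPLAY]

                                                      
                                                      
                                                      
             ┏━━━━━━━━━━━━━━━━━━━━━━━━━━━━━━━━━━━━┓   
             ┃ FileViewer                         ┃   
             ┏━━━━━━━━━━━━━━━━━━━━━━━━━━━━━━━━━━━━┓   
             ┃ FileBrowser                        ┃   
             ┠────────────────────────────────────┨   
             ┃> [-] app/                          ┃   
             ┃    [+] scripts/                    ┃   
             ┃    auth.py                         ┃   
             ┃    [+] assets/                     ┃   
             ┃    cache.ts                        ┃   
             ┃    cache.toml                      ┃   
             ┗━━━━━━━━━━━━━━━━━━━━━━━━━━━━━━━━━━━━┛   
                                                      


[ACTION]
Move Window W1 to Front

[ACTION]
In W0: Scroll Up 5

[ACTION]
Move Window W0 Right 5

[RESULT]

                                                      
                                                      
                                                      
                  ┏━━━━━━━━━━━━━━━━━━━━━━━━━━━━━━━━━━━
                  ┃ FileViewer                        
             ┏━━━━━━━━━━━━━━━━━━━━━━━━━━━━━━━━━━━━┓───
             ┃ FileBrowser                        ┃uth
             ┠────────────────────────────────────┨ueu
             ┃> [-] app/                          ┃ttp
             ┃    [+] scripts/                    ┃uth
             ┃    auth.py                         ┃et.
             ┃    [+] assets/                     ┃ueu
             ┃    cache.ts                        ┃htt
             ┃    cache.toml                      ┃wor
             ┗━━━━━━━━━━━━━━━━━━━━━━━━━━━━━━━━━━━━┛━━━
                                                      


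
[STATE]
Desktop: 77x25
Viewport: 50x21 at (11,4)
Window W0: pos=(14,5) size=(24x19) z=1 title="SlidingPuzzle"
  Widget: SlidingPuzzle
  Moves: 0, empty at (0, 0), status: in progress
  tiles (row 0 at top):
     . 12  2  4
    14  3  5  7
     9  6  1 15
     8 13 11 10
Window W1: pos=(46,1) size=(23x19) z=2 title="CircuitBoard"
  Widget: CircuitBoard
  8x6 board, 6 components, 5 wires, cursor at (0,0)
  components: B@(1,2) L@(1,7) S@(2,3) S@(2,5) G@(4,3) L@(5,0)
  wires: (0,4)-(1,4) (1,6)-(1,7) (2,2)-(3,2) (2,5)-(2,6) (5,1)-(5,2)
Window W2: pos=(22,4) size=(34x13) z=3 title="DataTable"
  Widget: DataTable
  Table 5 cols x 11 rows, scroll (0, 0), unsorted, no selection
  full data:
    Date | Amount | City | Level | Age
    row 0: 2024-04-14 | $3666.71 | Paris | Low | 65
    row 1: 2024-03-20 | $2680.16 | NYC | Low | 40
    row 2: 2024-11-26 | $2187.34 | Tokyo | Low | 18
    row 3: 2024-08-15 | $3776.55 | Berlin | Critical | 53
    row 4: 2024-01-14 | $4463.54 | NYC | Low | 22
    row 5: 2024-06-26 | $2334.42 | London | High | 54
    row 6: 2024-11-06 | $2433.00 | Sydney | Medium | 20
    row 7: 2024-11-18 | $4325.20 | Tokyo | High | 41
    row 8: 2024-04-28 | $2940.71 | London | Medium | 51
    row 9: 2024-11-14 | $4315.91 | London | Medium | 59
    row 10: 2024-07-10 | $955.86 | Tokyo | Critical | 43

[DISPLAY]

           ┏━━━━━━━━━━━━━━━━━━━━━━━━━━━━━━━━┓3 4 5
   ┏━━━━━━━┃ DataTable                      ┃     
   ┃ Slidin┠────────────────────────────────┨     
   ┠───────┃Date      │Amount  │City  │Level┃   B 
   ┃┌────┬─┃──────────┼────────┼──────┼─────┃     
   ┃│    │ ┃2024-04-14│$3666.71│Paris │Low  ┃   · 
   ┃├────┼─┃2024-03-20│$2680.16│NYC   │Low  ┃   │ 
   ┃│ 14 │ ┃2024-11-26│$2187.34│Tokyo │Low  ┃   · 
   ┃├────┼─┃2024-08-15│$3776.55│Berlin│Criti┃     
   ┃│  9 │ ┃2024-01-14│$4463.54│NYC   │Low  ┃     
   ┃├────┼─┃2024-06-26│$2334.42│London│High ┃     
   ┃│  8 │ ┃2024-11-06│$2433.00│Sydney│Mediu┃ ─ · 
   ┃└────┴─┗━━━━━━━━━━━━━━━━━━━━━━━━━━━━━━━━┛0,0) 
   ┃Moves: 0              ┃        ┃              
   ┃                      ┃        ┃              
   ┃                      ┃        ┗━━━━━━━━━━━━━━
   ┃                      ┃                       
   ┃                      ┃                       
   ┃                      ┃                       
   ┗━━━━━━━━━━━━━━━━━━━━━━┛                       
                                                  


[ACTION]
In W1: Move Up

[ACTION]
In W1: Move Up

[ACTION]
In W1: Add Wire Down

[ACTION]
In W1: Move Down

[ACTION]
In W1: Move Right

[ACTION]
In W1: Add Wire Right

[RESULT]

           ┏━━━━━━━━━━━━━━━━━━━━━━━━━━━━━━━━┓3 4 5
   ┏━━━━━━━┃ DataTable                      ┃     
   ┃ Slidin┠────────────────────────────────┨     
   ┠───────┃Date      │Amount  │City  │Level┃]─ B 
   ┃┌────┬─┃──────────┼────────┼──────┼─────┃     
   ┃│    │ ┃2024-04-14│$3666.71│Paris │Low  ┃   · 
   ┃├────┼─┃2024-03-20│$2680.16│NYC   │Low  ┃   │ 
   ┃│ 14 │ ┃2024-11-26│$2187.34│Tokyo │Low  ┃   · 
   ┃├────┼─┃2024-08-15│$3776.55│Berlin│Criti┃     
   ┃│  9 │ ┃2024-01-14│$4463.54│NYC   │Low  ┃     
   ┃├────┼─┃2024-06-26│$2334.42│London│High ┃     
   ┃│  8 │ ┃2024-11-06│$2433.00│Sydney│Mediu┃ ─ · 
   ┃└────┴─┗━━━━━━━━━━━━━━━━━━━━━━━━━━━━━━━━┛1,1) 
   ┃Moves: 0              ┃        ┃              
   ┃                      ┃        ┃              
   ┃                      ┃        ┗━━━━━━━━━━━━━━
   ┃                      ┃                       
   ┃                      ┃                       
   ┃                      ┃                       
   ┗━━━━━━━━━━━━━━━━━━━━━━┛                       
                                                  


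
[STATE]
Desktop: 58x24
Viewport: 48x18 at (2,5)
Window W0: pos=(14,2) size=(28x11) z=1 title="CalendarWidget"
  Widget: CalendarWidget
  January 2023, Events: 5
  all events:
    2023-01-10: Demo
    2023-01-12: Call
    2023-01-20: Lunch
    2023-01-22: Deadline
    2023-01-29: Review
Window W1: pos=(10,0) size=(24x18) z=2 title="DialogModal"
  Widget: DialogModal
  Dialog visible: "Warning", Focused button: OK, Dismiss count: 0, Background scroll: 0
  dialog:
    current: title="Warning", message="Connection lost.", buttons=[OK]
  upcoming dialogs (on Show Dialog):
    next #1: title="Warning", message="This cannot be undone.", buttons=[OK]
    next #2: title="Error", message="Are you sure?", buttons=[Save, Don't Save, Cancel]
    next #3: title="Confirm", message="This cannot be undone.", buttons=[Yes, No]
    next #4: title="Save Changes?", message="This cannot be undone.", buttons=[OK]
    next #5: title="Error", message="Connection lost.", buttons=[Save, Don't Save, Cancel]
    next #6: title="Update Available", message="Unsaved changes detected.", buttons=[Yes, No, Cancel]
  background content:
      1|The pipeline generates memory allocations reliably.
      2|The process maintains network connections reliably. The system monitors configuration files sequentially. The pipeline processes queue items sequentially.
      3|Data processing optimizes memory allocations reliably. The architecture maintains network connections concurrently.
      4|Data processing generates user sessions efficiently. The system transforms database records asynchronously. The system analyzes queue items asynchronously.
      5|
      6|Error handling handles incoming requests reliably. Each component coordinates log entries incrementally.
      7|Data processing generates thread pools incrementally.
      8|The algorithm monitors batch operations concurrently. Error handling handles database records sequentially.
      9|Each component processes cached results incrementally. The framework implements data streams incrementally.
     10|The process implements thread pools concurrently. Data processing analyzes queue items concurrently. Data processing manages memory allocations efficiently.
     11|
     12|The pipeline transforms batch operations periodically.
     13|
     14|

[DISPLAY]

        ┃Data processing optimi┃       ┃        
        ┃Data processing genera┃u      ┃        
        ┃  ┌────────────────┐  ┃1      ┃        
        ┃Er│    Warning     │es┃8      ┃        
        ┃Da│Connection lost.│ra┃ 15    ┃        
        ┃Th│      [OK]      │rs┃22*    ┃        
        ┃Ea└────────────────┘ss┃9*     ┃        
        ┃The process implements┃━━━━━━━┛        
        ┃                      ┃                
        ┃The pipeline transform┃                
        ┃                      ┃                
        ┃                      ┃                
        ┗━━━━━━━━━━━━━━━━━━━━━━┛                
                                                
                                                
                                                
                                                
                                                


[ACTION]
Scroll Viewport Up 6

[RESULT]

        ┏━━━━━━━━━━━━━━━━━━━━━━┓                
        ┃ DialogModal          ┃                
        ┠──────────────────────┨━━━━━━━┓        
        ┃The pipeline generates┃       ┃        
        ┃The process maintains ┃───────┨        
        ┃Data processing optimi┃       ┃        
        ┃Data processing genera┃u      ┃        
        ┃  ┌────────────────┐  ┃1      ┃        
        ┃Er│    Warning     │es┃8      ┃        
        ┃Da│Connection lost.│ra┃ 15    ┃        
        ┃Th│      [OK]      │rs┃22*    ┃        
        ┃Ea└────────────────┘ss┃9*     ┃        
        ┃The process implements┃━━━━━━━┛        
        ┃                      ┃                
        ┃The pipeline transform┃                
        ┃                      ┃                
        ┃                      ┃                
        ┗━━━━━━━━━━━━━━━━━━━━━━┛                


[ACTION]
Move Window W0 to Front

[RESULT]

        ┏━━━━━━━━━━━━━━━━━━━━━━┓                
        ┃ DialogModal          ┃                
        ┠───┏━━━━━━━━━━━━━━━━━━━━━━━━━━┓        
        ┃The┃ CalendarWidget           ┃        
        ┃The┠──────────────────────────┨        
        ┃Dat┃       January 2023       ┃        
        ┃Dat┃Mo Tu We Th Fr Sa Su      ┃        
        ┃  ┌┃                   1      ┃        
        ┃Er│┃ 2  3  4  5  6  7  8      ┃        
        ┃Da│┃ 9 10* 11 12* 13 14 15    ┃        
        ┃Th│┃16 17 18 19 20* 21 22*    ┃        
        ┃Ea└┃23 24 25 26 27 28 29*     ┃        
        ┃The┗━━━━━━━━━━━━━━━━━━━━━━━━━━┛        
        ┃                      ┃                
        ┃The pipeline transform┃                
        ┃                      ┃                
        ┃                      ┃                
        ┗━━━━━━━━━━━━━━━━━━━━━━┛                


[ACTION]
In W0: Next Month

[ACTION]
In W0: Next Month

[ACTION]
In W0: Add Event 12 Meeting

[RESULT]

        ┏━━━━━━━━━━━━━━━━━━━━━━┓                
        ┃ DialogModal          ┃                
        ┠───┏━━━━━━━━━━━━━━━━━━━━━━━━━━┓        
        ┃The┃ CalendarWidget           ┃        
        ┃The┠──────────────────────────┨        
        ┃Dat┃        March 2023        ┃        
        ┃Dat┃Mo Tu We Th Fr Sa Su      ┃        
        ┃  ┌┃       1  2  3  4  5      ┃        
        ┃Er│┃ 6  7  8  9 10 11 12*     ┃        
        ┃Da│┃13 14 15 16 17 18 19      ┃        
        ┃Th│┃20 21 22 23 24 25 26      ┃        
        ┃Ea└┃27 28 29 30 31            ┃        
        ┃The┗━━━━━━━━━━━━━━━━━━━━━━━━━━┛        
        ┃                      ┃                
        ┃The pipeline transform┃                
        ┃                      ┃                
        ┃                      ┃                
        ┗━━━━━━━━━━━━━━━━━━━━━━┛                


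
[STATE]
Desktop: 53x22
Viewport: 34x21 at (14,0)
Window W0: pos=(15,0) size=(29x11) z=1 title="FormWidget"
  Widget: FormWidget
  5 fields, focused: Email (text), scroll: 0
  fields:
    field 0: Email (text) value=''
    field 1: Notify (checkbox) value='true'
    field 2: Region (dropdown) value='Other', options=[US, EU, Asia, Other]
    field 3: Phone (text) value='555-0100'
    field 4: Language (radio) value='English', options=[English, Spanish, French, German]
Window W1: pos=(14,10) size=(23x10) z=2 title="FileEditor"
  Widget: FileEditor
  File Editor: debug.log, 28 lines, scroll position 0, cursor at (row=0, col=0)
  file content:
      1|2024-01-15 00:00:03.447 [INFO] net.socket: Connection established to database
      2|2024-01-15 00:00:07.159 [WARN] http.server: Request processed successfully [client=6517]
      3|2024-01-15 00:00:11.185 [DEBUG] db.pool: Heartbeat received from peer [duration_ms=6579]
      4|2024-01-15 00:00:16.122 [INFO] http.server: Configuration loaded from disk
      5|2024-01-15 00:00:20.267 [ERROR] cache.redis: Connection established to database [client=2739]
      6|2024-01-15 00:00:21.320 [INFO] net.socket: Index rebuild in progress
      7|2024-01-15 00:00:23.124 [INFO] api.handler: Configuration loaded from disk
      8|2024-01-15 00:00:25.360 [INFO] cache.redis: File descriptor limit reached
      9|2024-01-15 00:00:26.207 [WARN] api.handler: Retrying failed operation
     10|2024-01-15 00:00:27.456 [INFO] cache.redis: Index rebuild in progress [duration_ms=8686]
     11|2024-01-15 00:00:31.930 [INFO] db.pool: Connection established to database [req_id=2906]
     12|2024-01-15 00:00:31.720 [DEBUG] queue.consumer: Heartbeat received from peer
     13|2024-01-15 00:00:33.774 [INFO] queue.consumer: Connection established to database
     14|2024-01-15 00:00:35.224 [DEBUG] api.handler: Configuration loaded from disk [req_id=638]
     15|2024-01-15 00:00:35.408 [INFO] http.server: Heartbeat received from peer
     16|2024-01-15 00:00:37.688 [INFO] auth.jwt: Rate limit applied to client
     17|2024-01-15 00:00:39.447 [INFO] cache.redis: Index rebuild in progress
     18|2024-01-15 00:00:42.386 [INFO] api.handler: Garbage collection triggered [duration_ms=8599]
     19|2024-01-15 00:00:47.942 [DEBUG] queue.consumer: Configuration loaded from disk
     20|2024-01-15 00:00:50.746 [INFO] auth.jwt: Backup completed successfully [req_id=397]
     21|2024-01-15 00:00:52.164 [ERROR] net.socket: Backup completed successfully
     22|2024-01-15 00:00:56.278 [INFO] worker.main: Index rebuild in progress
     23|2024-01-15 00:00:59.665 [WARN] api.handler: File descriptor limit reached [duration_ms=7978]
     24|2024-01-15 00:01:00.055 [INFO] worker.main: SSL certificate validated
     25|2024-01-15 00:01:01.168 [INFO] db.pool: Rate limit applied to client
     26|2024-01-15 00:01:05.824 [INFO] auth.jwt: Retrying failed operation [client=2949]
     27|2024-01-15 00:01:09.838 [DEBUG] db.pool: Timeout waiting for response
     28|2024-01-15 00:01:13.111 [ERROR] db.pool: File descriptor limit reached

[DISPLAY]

 ┏━━━━━━━━━━━━━━━━━━━━━━━━━━━┓    
 ┃ FormWidget                ┃    
 ┠───────────────────────────┨    
 ┃> Email:      [           ]┃    
 ┃  Notify:     [x]          ┃    
 ┃  Region:     [Other     ▼]┃    
 ┃  Phone:      [555-0100   ]┃    
 ┃  Language:   (●) English  ┃    
 ┃                           ┃    
 ┃                           ┃    
┏━━━━━━━━━━━━━━━━━━━━━┓━━━━━━┛    
┃ FileEditor          ┃           
┠─────────────────────┨           
┃█024-01-15 00:00:03.▲┃           
┃2024-01-15 00:00:07.█┃           
┃2024-01-15 00:00:11.░┃           
┃2024-01-15 00:00:16.░┃           
┃2024-01-15 00:00:20.░┃           
┃2024-01-15 00:00:21.▼┃           
┗━━━━━━━━━━━━━━━━━━━━━┛           
                                  


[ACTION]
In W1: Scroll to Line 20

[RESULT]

 ┏━━━━━━━━━━━━━━━━━━━━━━━━━━━┓    
 ┃ FormWidget                ┃    
 ┠───────────────────────────┨    
 ┃> Email:      [           ]┃    
 ┃  Notify:     [x]          ┃    
 ┃  Region:     [Other     ▼]┃    
 ┃  Phone:      [555-0100   ]┃    
 ┃  Language:   (●) English  ┃    
 ┃                           ┃    
 ┃                           ┃    
┏━━━━━━━━━━━━━━━━━━━━━┓━━━━━━┛    
┃ FileEditor          ┃           
┠─────────────────────┨           
┃2024-01-15 00:00:50.▲┃           
┃2024-01-15 00:00:52.░┃           
┃2024-01-15 00:00:56.░┃           
┃2024-01-15 00:00:59.░┃           
┃2024-01-15 00:01:00.█┃           
┃2024-01-15 00:01:01.▼┃           
┗━━━━━━━━━━━━━━━━━━━━━┛           
                                  


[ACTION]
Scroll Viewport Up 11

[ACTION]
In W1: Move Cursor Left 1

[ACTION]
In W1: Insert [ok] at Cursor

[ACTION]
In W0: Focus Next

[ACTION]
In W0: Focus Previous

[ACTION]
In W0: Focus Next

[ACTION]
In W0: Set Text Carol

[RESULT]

 ┏━━━━━━━━━━━━━━━━━━━━━━━━━━━┓    
 ┃ FormWidget                ┃    
 ┠───────────────────────────┨    
 ┃  Email:      [           ]┃    
 ┃> Notify:     [x]          ┃    
 ┃  Region:     [Other     ▼]┃    
 ┃  Phone:      [555-0100   ]┃    
 ┃  Language:   (●) English  ┃    
 ┃                           ┃    
 ┃                           ┃    
┏━━━━━━━━━━━━━━━━━━━━━┓━━━━━━┛    
┃ FileEditor          ┃           
┠─────────────────────┨           
┃2024-01-15 00:00:50.▲┃           
┃2024-01-15 00:00:52.░┃           
┃2024-01-15 00:00:56.░┃           
┃2024-01-15 00:00:59.░┃           
┃2024-01-15 00:01:00.█┃           
┃2024-01-15 00:01:01.▼┃           
┗━━━━━━━━━━━━━━━━━━━━━┛           
                                  


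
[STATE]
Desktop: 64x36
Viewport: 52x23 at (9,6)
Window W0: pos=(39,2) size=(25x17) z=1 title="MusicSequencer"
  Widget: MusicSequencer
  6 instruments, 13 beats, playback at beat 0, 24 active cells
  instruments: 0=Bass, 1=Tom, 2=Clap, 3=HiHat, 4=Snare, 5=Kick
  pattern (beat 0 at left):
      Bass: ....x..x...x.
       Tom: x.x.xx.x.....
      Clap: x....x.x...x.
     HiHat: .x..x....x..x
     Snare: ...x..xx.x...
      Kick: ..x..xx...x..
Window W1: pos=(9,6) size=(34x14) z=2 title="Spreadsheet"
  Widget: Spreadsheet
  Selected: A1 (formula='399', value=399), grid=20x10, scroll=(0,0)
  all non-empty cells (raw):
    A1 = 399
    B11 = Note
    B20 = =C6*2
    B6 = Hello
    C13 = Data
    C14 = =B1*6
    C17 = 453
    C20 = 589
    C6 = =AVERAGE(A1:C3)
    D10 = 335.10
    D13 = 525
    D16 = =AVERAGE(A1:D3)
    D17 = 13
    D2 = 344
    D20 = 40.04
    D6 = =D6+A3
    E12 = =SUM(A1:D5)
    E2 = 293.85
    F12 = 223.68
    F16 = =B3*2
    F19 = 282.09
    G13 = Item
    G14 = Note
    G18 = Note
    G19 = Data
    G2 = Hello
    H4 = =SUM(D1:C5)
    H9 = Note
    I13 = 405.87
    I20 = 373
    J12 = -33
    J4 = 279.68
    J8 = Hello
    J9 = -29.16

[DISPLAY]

┏━━━━━━━━━━━━━━━━━━━━━━━━━━━━━━━━┓ass····█··█···█·  
┃ Spreadsheet                    ┃Tom█·█·██·█·····  
┠────────────────────────────────┨lap█····█·█···█·  
┃A1: 399                         ┃Hat·█··█····█··█  
┃       A       B       C       D┃are···█··██·█···  
┃--------------------------------┃ick··█··██···█··  
┃  1    [399]       0       0    ┃                  
┃  2        0       0       0    ┃                  
┃  3        0       0       0    ┃                  
┃  4        0       0       0    ┃                  
┃  5        0       0       0    ┃                  
┃  6        0Hello      44.33#CIR┃                  
┃  7        0       0       0    ┃━━━━━━━━━━━━━━━━━━
┗━━━━━━━━━━━━━━━━━━━━━━━━━━━━━━━━┛                  
                                                    
                                                    
                                                    
                                                    
                                                    
                                                    
                                                    
                                                    
                                                    


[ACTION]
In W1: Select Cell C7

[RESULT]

┏━━━━━━━━━━━━━━━━━━━━━━━━━━━━━━━━┓ass····█··█···█·  
┃ Spreadsheet                    ┃Tom█·█·██·█·····  
┠────────────────────────────────┨lap█····█·█···█·  
┃C7:                             ┃Hat·█··█····█··█  
┃       A       B       C       D┃are···█··██·█···  
┃--------------------------------┃ick··█··██···█··  
┃  1      399       0       0    ┃                  
┃  2        0       0       0    ┃                  
┃  3        0       0       0    ┃                  
┃  4        0       0       0    ┃                  
┃  5        0       0       0    ┃                  
┃  6        0Hello      44.33#CIR┃                  
┃  7        0       0     [0]    ┃━━━━━━━━━━━━━━━━━━
┗━━━━━━━━━━━━━━━━━━━━━━━━━━━━━━━━┛                  
                                                    
                                                    
                                                    
                                                    
                                                    
                                                    
                                                    
                                                    
                                                    


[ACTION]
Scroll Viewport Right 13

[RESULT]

━━━━━━━━━━━━━━━━━━━━━━━━━━━━━━┓ass····█··█···█·    ┃
preadsheet                    ┃Tom█·█·██·█·····    ┃
──────────────────────────────┨lap█····█·█···█·    ┃
:                             ┃Hat·█··█····█··█    ┃
     A       B       C       D┃are···█··██·█···    ┃
------------------------------┃ick··█··██···█··    ┃
1      399       0       0    ┃                    ┃
2        0       0       0    ┃                    ┃
3        0       0       0    ┃                    ┃
4        0       0       0    ┃                    ┃
5        0       0       0    ┃                    ┃
6        0Hello      44.33#CIR┃                    ┃
7        0       0     [0]    ┃━━━━━━━━━━━━━━━━━━━━┛
━━━━━━━━━━━━━━━━━━━━━━━━━━━━━━┛                     
                                                    
                                                    
                                                    
                                                    
                                                    
                                                    
                                                    
                                                    
                                                    


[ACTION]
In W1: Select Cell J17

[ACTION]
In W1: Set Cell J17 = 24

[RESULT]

━━━━━━━━━━━━━━━━━━━━━━━━━━━━━━┓ass····█··█···█·    ┃
preadsheet                    ┃Tom█·█·██·█·····    ┃
──────────────────────────────┨lap█····█·█···█·    ┃
7: 24                         ┃Hat·█··█····█··█    ┃
     A       B       C       D┃are···█··██·█···    ┃
------------------------------┃ick··█··██···█··    ┃
1      399       0       0    ┃                    ┃
2        0       0       0    ┃                    ┃
3        0       0       0    ┃                    ┃
4        0       0       0    ┃                    ┃
5        0       0       0    ┃                    ┃
6        0Hello      44.33#CIR┃                    ┃
7        0       0       0    ┃━━━━━━━━━━━━━━━━━━━━┛
━━━━━━━━━━━━━━━━━━━━━━━━━━━━━━┛                     
                                                    
                                                    
                                                    
                                                    
                                                    
                                                    
                                                    
                                                    
                                                    


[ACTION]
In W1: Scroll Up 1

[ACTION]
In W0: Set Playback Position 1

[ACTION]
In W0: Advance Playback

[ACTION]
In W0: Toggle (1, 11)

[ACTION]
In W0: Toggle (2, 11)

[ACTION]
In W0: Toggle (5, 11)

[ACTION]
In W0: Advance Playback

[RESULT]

━━━━━━━━━━━━━━━━━━━━━━━━━━━━━━┓ass····█··█···█·    ┃
preadsheet                    ┃Tom█·█·██·█···█·    ┃
──────────────────────────────┨lap█····█·█·····    ┃
7: 24                         ┃Hat·█··█····█··█    ┃
     A       B       C       D┃are···█··██·█···    ┃
------------------------------┃ick··█··██···██·    ┃
1      399       0       0    ┃                    ┃
2        0       0       0    ┃                    ┃
3        0       0       0    ┃                    ┃
4        0       0       0    ┃                    ┃
5        0       0       0    ┃                    ┃
6        0Hello      44.33#CIR┃                    ┃
7        0       0       0    ┃━━━━━━━━━━━━━━━━━━━━┛
━━━━━━━━━━━━━━━━━━━━━━━━━━━━━━┛                     
                                                    
                                                    
                                                    
                                                    
                                                    
                                                    
                                                    
                                                    
                                                    
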